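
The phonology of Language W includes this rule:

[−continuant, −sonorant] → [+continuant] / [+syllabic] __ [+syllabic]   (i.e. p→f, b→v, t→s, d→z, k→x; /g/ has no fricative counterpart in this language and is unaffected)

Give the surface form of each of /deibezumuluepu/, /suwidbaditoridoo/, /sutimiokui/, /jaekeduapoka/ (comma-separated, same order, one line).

/deibezumuluepu/: /b/ is a stop between vowels /i/ and /e/, so it spirantizes to the fricative [v]. /p/ is a stop between vowels /e/ and /u/, so it spirantizes to the fricative [f]. → [deivezumuluefu].
/suwidbaditoridoo/: /d/ is a stop between vowels /a/ and /i/, so it spirantizes to the fricative [z]. /t/ is a stop between vowels /i/ and /o/, so it spirantizes to the fricative [s]. /d/ is a stop between vowels /i/ and /o/, so it spirantizes to the fricative [z]. → [suwidbazisorizoo].
/sutimiokui/: /t/ is a stop between vowels /u/ and /i/, so it spirantizes to the fricative [s]. /k/ is a stop between vowels /o/ and /u/, so it spirantizes to the fricative [x]. → [susimioxui].
/jaekeduapoka/: /k/ is a stop between vowels /e/ and /e/, so it spirantizes to the fricative [x]. /d/ is a stop between vowels /e/ and /u/, so it spirantizes to the fricative [z]. /p/ is a stop between vowels /a/ and /o/, so it spirantizes to the fricative [f]. /k/ is a stop between vowels /o/ and /a/, so it spirantizes to the fricative [x]. → [jaexezuafoxa].

deivezumuluefu, suwidbazisorizoo, susimioxui, jaexezuafoxa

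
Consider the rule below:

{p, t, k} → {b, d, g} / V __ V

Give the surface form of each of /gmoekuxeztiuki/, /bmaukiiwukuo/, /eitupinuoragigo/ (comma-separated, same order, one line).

gmoeguxeztiugi, bmaugiiwuguo, eidubinuoragigo

/gmoekuxeztiuki/: /k/ is a voiceless stop between vowels /e/ and /u/, so it voices to [g]. /k/ is a voiceless stop between vowels /u/ and /i/, so it voices to [g]. → [gmoeguxeztiugi].
/bmaukiiwukuo/: /k/ is a voiceless stop between vowels /u/ and /i/, so it voices to [g]. /k/ is a voiceless stop between vowels /u/ and /u/, so it voices to [g]. → [bmaugiiwuguo].
/eitupinuoragigo/: /t/ is a voiceless stop between vowels /i/ and /u/, so it voices to [d]. /p/ is a voiceless stop between vowels /u/ and /i/, so it voices to [b]. → [eidubinuoragigo].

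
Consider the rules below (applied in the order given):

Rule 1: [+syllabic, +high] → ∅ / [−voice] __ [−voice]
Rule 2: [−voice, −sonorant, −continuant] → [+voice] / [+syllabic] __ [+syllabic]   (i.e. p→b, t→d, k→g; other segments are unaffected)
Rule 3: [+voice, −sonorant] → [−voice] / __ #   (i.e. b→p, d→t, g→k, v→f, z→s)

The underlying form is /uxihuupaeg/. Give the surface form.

Rule 1 (high vowel syncope): /i/ is a high vowel flanked by voiceless consonants /x/ and /h/, so it deletes. /uxihuupaeg/ → uxhuupaeg.
Rule 2 (intervocalic voicing): /p/ is a voiceless stop between vowels /u/ and /a/, so it voices to [b]. /uxhuupaeg/ → uxhuubaeg.
Rule 3 (final devoicing): /g/ is a voiced obstruent in word-final position, so it devoices to [k]. /uxhuubaeg/ → uxhuubaek.

uxhuubaek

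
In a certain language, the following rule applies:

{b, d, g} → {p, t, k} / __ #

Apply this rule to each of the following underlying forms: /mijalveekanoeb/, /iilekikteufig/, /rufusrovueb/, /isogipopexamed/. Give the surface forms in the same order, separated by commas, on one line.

/mijalveekanoeb/: /b/ is a voiced stop in word-final position, so it devoices to [p]. → [mijalveekanoep].
/iilekikteufig/: /g/ is a voiced stop in word-final position, so it devoices to [k]. → [iilekikteufik].
/rufusrovueb/: /b/ is a voiced stop in word-final position, so it devoices to [p]. → [rufusrovuep].
/isogipopexamed/: /d/ is a voiced stop in word-final position, so it devoices to [t]. → [isogipopexamet].

mijalveekanoep, iilekikteufik, rufusrovuep, isogipopexamet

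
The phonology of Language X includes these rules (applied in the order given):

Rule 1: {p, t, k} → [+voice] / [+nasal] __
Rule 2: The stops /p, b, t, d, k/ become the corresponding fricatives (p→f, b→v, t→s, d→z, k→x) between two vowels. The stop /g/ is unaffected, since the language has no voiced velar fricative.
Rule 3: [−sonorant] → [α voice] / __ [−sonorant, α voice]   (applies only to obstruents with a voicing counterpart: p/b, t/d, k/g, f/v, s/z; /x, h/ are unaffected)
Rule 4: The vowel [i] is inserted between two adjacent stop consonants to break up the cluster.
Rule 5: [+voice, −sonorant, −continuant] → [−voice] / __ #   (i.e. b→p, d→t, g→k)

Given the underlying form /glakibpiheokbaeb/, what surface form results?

glaxipipiheogibaep

Rule 1 (post-nasal voicing): no segment meets the environment; /glakibpiheokbaeb/ is unchanged.
Rule 2 (intervocalic spirantization): /k/ is a stop between vowels /a/ and /i/, so it spirantizes to the fricative [x]. /glakibpiheokbaeb/ → glaxibpiheokbaeb.
Rule 3 (regressive voicing assimilation): /b/ precedes the voiceless obstruent /p/, so it devoices to [p] by assimilation. /k/ precedes the voiced obstruent /b/, so it voices to [g] by assimilation. /glaxibpiheokbaeb/ → glaxippiheogbaeb.
Rule 4 (stop-cluster i-epenthesis): /p/ and /p/ form a stop–stop cluster, so [i] is inserted between them. /g/ and /b/ form a stop–stop cluster, so [i] is inserted between them. /glaxippiheogbaeb/ → glaxipipiheogibaeb.
Rule 5 (final devoicing): /b/ is a voiced stop in word-final position, so it devoices to [p]. /glaxipipiheogibaeb/ → glaxipipiheogibaep.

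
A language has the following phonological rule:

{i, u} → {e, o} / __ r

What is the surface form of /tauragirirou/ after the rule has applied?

taoragererou

Scanning /tauragirirou/: /u/ is a high vowel immediately before /r/, so it lowers to [o]; /i/ is a high vowel immediately before /r/, so it lowers to [e]; /i/ is a high vowel immediately before /r/, so it lowers to [e]; /u/ at position 12 is not in the conditioning environment.
Result: [taoragererou].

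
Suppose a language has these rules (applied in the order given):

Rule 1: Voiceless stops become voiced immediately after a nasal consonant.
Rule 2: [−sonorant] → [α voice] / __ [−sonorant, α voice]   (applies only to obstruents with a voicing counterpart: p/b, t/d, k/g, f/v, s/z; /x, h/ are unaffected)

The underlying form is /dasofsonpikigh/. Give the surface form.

dasofsonbikikh

Rule 1 (post-nasal voicing): /p/ is a voiceless stop immediately after the nasal /n/, so it voices to [b]. /dasofsonpikigh/ → dasofsonbikigh.
Rule 2 (regressive voicing assimilation): /g/ precedes the voiceless obstruent /h/, so it devoices to [k] by assimilation. /dasofsonbikigh/ → dasofsonbikikh.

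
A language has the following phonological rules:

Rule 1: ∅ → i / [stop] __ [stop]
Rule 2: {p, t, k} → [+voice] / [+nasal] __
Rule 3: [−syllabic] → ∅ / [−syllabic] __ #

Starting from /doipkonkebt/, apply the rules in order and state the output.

Rule 1 (stop-cluster i-epenthesis): /p/ and /k/ form a stop–stop cluster, so [i] is inserted between them. /b/ and /t/ form a stop–stop cluster, so [i] is inserted between them. /doipkonkebt/ → doipikonkebit.
Rule 2 (post-nasal voicing): /k/ is a voiceless stop immediately after the nasal /n/, so it voices to [g]. /doipikonkebit/ → doipikongebit.
Rule 3 (final cluster simplification): no segment meets the environment; /doipikongebit/ is unchanged.

doipikongebit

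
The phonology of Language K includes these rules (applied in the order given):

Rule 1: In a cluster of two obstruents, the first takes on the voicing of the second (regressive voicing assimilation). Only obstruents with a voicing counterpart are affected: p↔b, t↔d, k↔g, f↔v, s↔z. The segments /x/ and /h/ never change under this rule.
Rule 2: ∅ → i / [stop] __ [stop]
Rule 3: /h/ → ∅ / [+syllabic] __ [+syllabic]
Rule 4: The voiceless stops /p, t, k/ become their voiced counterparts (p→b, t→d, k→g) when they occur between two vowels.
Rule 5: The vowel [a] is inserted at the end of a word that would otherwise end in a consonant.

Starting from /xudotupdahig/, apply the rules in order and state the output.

Rule 1 (regressive voicing assimilation): /p/ precedes the voiced obstruent /d/, so it voices to [b] by assimilation. /xudotupdahig/ → xudotubdahig.
Rule 2 (stop-cluster i-epenthesis): /b/ and /d/ form a stop–stop cluster, so [i] is inserted between them. /xudotubdahig/ → xudotubidahig.
Rule 3 (intervocalic h-deletion): /h/ occurs between vowels /a/ and /i/, so it deletes. /xudotubidahig/ → xudotubidaig.
Rule 4 (intervocalic voicing): /t/ is a voiceless stop between vowels /o/ and /u/, so it voices to [d]. /xudotubidaig/ → xudodubidaig.
Rule 5 (final a-epenthesis): the form ends in the consonant /g/, so [a] is inserted word-finally. /xudodubidaig/ → xudodubidaiga.

xudodubidaiga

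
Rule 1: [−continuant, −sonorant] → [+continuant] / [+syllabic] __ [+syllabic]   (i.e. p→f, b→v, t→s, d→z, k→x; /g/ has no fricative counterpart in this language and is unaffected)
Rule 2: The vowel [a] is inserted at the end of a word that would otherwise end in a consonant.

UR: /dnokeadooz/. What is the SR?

Rule 1 (intervocalic spirantization): /k/ is a stop between vowels /o/ and /e/, so it spirantizes to the fricative [x]. /d/ is a stop between vowels /a/ and /o/, so it spirantizes to the fricative [z]. /dnokeadooz/ → dnoxeazooz.
Rule 2 (final a-epenthesis): the form ends in the consonant /z/, so [a] is inserted word-finally. /dnoxeazooz/ → dnoxeazooza.

dnoxeazooza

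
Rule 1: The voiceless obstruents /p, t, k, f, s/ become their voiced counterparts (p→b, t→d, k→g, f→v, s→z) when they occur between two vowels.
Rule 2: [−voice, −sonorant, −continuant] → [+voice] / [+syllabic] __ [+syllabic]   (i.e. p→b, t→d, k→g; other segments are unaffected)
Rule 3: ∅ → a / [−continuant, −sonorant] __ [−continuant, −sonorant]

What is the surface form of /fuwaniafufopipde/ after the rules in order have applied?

Rule 1 (intervocalic voicing): /f/ is a voiceless obstruent between vowels /a/ and /u/, so it voices to [v]. /f/ is a voiceless obstruent between vowels /u/ and /o/, so it voices to [v]. /p/ is a voiceless obstruent between vowels /o/ and /i/, so it voices to [b]. /fuwaniafufopipde/ → fuwaniavuvobipde.
Rule 2 (intervocalic voicing): no segment meets the environment; /fuwaniavuvobipde/ is unchanged.
Rule 3 (stop-cluster a-epenthesis): /p/ and /d/ form a stop–stop cluster, so [a] is inserted between them. /fuwaniavuvobipde/ → fuwaniavuvobipade.

fuwaniavuvobipade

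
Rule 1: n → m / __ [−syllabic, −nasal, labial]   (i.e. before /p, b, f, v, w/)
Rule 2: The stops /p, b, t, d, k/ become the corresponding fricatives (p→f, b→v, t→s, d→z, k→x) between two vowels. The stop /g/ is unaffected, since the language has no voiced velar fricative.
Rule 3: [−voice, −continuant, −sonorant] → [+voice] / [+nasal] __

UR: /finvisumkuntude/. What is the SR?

fimvisumgunduze

Rule 1 (nasal place assimilation): /n/ precedes the labial consonant /v/, so it assimilates in place to [m]. /finvisumkuntude/ → fimvisumkuntude.
Rule 2 (intervocalic spirantization): /d/ is a stop between vowels /u/ and /e/, so it spirantizes to the fricative [z]. /fimvisumkuntude/ → fimvisumkuntuze.
Rule 3 (post-nasal voicing): /k/ is a voiceless stop immediately after the nasal /m/, so it voices to [g]. /t/ is a voiceless stop immediately after the nasal /n/, so it voices to [d]. /fimvisumkuntuze/ → fimvisumgunduze.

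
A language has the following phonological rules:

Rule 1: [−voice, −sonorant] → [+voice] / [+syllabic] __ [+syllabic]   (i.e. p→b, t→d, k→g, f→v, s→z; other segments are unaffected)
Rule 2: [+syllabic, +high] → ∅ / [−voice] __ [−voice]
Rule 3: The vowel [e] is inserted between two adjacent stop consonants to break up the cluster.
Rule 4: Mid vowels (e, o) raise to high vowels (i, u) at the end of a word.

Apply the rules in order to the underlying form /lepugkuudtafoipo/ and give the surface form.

lebugekuudetavoibu

Rule 1 (intervocalic voicing): /p/ is a voiceless obstruent between vowels /e/ and /u/, so it voices to [b]. /f/ is a voiceless obstruent between vowels /a/ and /o/, so it voices to [v]. /p/ is a voiceless obstruent between vowels /i/ and /o/, so it voices to [b]. /lepugkuudtafoipo/ → lebugkuudtavoibo.
Rule 2 (high vowel syncope): no segment meets the environment; /lebugkuudtavoibo/ is unchanged.
Rule 3 (stop-cluster e-epenthesis): /g/ and /k/ form a stop–stop cluster, so [e] is inserted between them. /d/ and /t/ form a stop–stop cluster, so [e] is inserted between them. /lebugkuudtavoibo/ → lebugekuudetavoibo.
Rule 4 (final vowel raising): /o/ is a mid vowel in word-final position, so it raises to [u]. /lebugekuudetavoibo/ → lebugekuudetavoibu.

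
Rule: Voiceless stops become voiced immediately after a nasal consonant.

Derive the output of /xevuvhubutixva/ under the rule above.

No segment of /xevuvhubutixva/ meets the structural description of the rule, so the form surfaces unchanged.

xevuvhubutixva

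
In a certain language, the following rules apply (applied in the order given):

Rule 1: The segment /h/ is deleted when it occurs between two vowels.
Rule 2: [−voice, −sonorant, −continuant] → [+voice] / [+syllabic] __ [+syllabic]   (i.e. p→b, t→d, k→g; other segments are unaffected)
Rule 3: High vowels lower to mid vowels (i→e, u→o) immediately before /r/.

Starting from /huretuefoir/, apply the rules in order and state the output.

Rule 1 (intervocalic h-deletion): no segment meets the environment; /huretuefoir/ is unchanged.
Rule 2 (intervocalic voicing): /t/ is a voiceless stop between vowels /e/ and /u/, so it voices to [d]. /huretuefoir/ → hureduefoir.
Rule 3 (pre-rhotic lowering): /u/ is a high vowel immediately before /r/, so it lowers to [o]. /i/ is a high vowel immediately before /r/, so it lowers to [e]. /hureduefoir/ → horeduefoer.

horeduefoer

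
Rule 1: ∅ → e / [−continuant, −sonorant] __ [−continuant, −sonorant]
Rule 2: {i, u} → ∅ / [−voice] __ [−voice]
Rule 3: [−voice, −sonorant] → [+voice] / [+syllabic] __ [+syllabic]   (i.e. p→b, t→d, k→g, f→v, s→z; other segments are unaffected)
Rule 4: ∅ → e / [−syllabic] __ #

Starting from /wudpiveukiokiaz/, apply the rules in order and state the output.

Rule 1 (stop-cluster e-epenthesis): /d/ and /p/ form a stop–stop cluster, so [e] is inserted between them. /wudpiveukiokiaz/ → wudepiveukiokiaz.
Rule 2 (high vowel syncope): no segment meets the environment; /wudepiveukiokiaz/ is unchanged.
Rule 3 (intervocalic voicing): /p/ is a voiceless obstruent between vowels /e/ and /i/, so it voices to [b]. /k/ is a voiceless obstruent between vowels /u/ and /i/, so it voices to [g]. /k/ is a voiceless obstruent between vowels /o/ and /i/, so it voices to [g]. /wudepiveukiokiaz/ → wudebiveugiogiaz.
Rule 4 (final e-epenthesis): the form ends in the consonant /z/, so [e] is inserted word-finally. /wudebiveugiogiaz/ → wudebiveugiogiaze.

wudebiveugiogiaze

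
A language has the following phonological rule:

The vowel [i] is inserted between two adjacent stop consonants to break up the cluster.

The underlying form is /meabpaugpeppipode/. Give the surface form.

meabipaugipepipipode

/b/ and /p/ form a stop–stop cluster, so [i] is inserted between them.
/g/ and /p/ form a stop–stop cluster, so [i] is inserted between them.
/p/ and /p/ form a stop–stop cluster, so [i] is inserted between them.
Surface form: [meabipaugipepipipode].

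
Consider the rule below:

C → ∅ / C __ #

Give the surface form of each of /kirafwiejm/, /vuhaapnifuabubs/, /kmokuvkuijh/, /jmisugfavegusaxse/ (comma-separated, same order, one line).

kirafwiej, vuhaapnifuabub, kmokuvkuij, jmisugfavegusaxse

/kirafwiejm/: /m/ is the second consonant of a word-final cluster /jm/, so it deletes. → [kirafwiej].
/vuhaapnifuabubs/: /s/ is the second consonant of a word-final cluster /bs/, so it deletes. → [vuhaapnifuabub].
/kmokuvkuijh/: /h/ is the second consonant of a word-final cluster /jh/, so it deletes. → [kmokuvkuij].
/jmisugfavegusaxse/: the rule's environment is not met; surfaces unchanged as [jmisugfavegusaxse].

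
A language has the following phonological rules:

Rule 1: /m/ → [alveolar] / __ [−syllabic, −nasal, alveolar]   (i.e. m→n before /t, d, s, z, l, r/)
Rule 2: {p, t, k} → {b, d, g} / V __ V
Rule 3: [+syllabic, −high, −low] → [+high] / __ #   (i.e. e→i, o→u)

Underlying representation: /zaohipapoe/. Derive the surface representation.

zaohibaboi

Rule 1 (nasal place assimilation): no segment meets the environment; /zaohipapoe/ is unchanged.
Rule 2 (intervocalic voicing): /p/ is a voiceless stop between vowels /i/ and /a/, so it voices to [b]. /p/ is a voiceless stop between vowels /a/ and /o/, so it voices to [b]. /zaohipapoe/ → zaohibaboe.
Rule 3 (final vowel raising): /e/ is a mid vowel in word-final position, so it raises to [i]. /zaohibaboe/ → zaohibaboi.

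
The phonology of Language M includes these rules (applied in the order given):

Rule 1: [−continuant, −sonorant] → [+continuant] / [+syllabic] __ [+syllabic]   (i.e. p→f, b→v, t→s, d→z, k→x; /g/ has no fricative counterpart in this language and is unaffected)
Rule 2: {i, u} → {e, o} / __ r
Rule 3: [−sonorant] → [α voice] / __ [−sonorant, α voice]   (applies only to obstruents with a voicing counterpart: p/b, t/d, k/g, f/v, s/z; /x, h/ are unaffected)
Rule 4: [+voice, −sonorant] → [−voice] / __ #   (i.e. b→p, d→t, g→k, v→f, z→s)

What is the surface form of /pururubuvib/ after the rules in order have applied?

Rule 1 (intervocalic spirantization): /b/ is a stop between vowels /u/ and /u/, so it spirantizes to the fricative [v]. /pururubuvib/ → pururuvuvib.
Rule 2 (pre-rhotic lowering): /u/ is a high vowel immediately before /r/, so it lowers to [o]. /u/ is a high vowel immediately before /r/, so it lowers to [o]. /pururuvuvib/ → pororuvuvib.
Rule 3 (regressive voicing assimilation): no segment meets the environment; /pororuvuvib/ is unchanged.
Rule 4 (final devoicing): /b/ is a voiced obstruent in word-final position, so it devoices to [p]. /pororuvuvib/ → pororuvuvip.

pororuvuvip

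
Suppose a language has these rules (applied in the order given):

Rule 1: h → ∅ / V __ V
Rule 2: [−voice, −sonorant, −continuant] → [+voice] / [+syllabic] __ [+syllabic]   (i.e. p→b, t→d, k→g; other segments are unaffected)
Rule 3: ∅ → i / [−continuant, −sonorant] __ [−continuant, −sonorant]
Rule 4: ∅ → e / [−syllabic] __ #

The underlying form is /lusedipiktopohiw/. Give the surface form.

lusedibikitoboiwe

Rule 1 (intervocalic h-deletion): /h/ occurs between vowels /o/ and /i/, so it deletes. /lusedipiktopohiw/ → lusedipiktopoiw.
Rule 2 (intervocalic voicing): /p/ is a voiceless stop between vowels /i/ and /i/, so it voices to [b]. /p/ is a voiceless stop between vowels /o/ and /o/, so it voices to [b]. /lusedipiktopoiw/ → lusedibiktoboiw.
Rule 3 (stop-cluster i-epenthesis): /k/ and /t/ form a stop–stop cluster, so [i] is inserted between them. /lusedibiktoboiw/ → lusedibikitoboiw.
Rule 4 (final e-epenthesis): the form ends in the consonant /w/, so [e] is inserted word-finally. /lusedibikitoboiw/ → lusedibikitoboiwe.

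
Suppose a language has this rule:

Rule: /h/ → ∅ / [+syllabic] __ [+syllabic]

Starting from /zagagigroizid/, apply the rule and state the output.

zagagigroizid

No segment of /zagagigroizid/ meets the structural description of the rule, so the form surfaces unchanged.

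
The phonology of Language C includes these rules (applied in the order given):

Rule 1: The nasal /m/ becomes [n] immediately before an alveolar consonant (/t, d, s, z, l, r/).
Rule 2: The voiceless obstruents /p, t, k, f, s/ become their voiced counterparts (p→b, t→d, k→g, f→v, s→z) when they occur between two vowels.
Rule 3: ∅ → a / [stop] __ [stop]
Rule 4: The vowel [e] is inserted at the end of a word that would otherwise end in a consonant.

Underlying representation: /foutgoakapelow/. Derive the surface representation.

Rule 1 (nasal place assimilation): no segment meets the environment; /foutgoakapelow/ is unchanged.
Rule 2 (intervocalic voicing): /k/ is a voiceless obstruent between vowels /a/ and /a/, so it voices to [g]. /p/ is a voiceless obstruent between vowels /a/ and /e/, so it voices to [b]. /foutgoakapelow/ → foutgoagabelow.
Rule 3 (stop-cluster a-epenthesis): /t/ and /g/ form a stop–stop cluster, so [a] is inserted between them. /foutgoagabelow/ → foutagoagabelow.
Rule 4 (final e-epenthesis): the form ends in the consonant /w/, so [e] is inserted word-finally. /foutagoagabelow/ → foutagoagabelowe.

foutagoagabelowe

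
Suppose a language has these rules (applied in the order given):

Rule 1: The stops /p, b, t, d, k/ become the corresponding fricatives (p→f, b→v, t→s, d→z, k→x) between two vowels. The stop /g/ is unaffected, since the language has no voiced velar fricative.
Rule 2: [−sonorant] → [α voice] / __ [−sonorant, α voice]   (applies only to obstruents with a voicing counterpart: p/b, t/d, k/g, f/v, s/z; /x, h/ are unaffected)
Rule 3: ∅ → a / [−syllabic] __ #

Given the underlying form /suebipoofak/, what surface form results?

suevifoofaka

Rule 1 (intervocalic spirantization): /b/ is a stop between vowels /e/ and /i/, so it spirantizes to the fricative [v]. /p/ is a stop between vowels /i/ and /o/, so it spirantizes to the fricative [f]. /suebipoofak/ → suevifoofak.
Rule 2 (regressive voicing assimilation): no segment meets the environment; /suevifoofak/ is unchanged.
Rule 3 (final a-epenthesis): the form ends in the consonant /k/, so [a] is inserted word-finally. /suevifoofak/ → suevifoofaka.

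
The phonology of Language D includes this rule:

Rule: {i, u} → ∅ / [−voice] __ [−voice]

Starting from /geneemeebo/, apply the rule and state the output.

geneemeebo

No segment of /geneemeebo/ meets the structural description of the rule, so the form surfaces unchanged.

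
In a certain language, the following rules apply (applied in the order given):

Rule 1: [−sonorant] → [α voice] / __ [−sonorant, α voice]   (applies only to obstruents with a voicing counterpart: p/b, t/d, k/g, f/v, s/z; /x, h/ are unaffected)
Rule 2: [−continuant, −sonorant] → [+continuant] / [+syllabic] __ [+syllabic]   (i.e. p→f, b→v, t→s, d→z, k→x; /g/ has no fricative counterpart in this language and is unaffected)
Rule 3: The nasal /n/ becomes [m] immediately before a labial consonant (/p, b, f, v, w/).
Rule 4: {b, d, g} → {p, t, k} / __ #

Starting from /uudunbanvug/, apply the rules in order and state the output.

Rule 1 (regressive voicing assimilation): no segment meets the environment; /uudunbanvug/ is unchanged.
Rule 2 (intervocalic spirantization): /d/ is a stop between vowels /u/ and /u/, so it spirantizes to the fricative [z]. /uudunbanvug/ → uuzunbanvug.
Rule 3 (nasal place assimilation): /n/ precedes the labial consonant /b/, so it assimilates in place to [m]. /n/ precedes the labial consonant /v/, so it assimilates in place to [m]. /uuzunbanvug/ → uuzumbamvug.
Rule 4 (final devoicing): /g/ is a voiced stop in word-final position, so it devoices to [k]. /uuzumbamvug/ → uuzumbamvuk.

uuzumbamvuk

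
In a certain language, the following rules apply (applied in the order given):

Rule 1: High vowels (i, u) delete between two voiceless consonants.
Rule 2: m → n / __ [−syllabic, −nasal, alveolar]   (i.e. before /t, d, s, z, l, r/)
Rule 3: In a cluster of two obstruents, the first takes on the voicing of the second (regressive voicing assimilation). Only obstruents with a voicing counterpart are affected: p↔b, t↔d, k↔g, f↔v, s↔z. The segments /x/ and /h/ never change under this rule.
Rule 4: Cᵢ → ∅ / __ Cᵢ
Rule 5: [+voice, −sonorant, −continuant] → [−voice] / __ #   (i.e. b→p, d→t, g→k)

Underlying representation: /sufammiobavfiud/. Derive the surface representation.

Rule 1 (high vowel syncope): /u/ is a high vowel flanked by voiceless consonants /s/ and /f/, so it deletes. /sufammiobavfiud/ → sfammiobavfiud.
Rule 2 (nasal place assimilation): no segment meets the environment; /sfammiobavfiud/ is unchanged.
Rule 3 (regressive voicing assimilation): /v/ precedes the voiceless obstruent /f/, so it devoices to [f] by assimilation. /sfammiobavfiud/ → sfammiobaffiud.
Rule 4 (degemination): /mm/ is a geminate; the first /m/ deletes. /ff/ is a geminate; the first /f/ deletes. /sfammiobaffiud/ → sfamiobafiud.
Rule 5 (final devoicing): /d/ is a voiced stop in word-final position, so it devoices to [t]. /sfamiobafiud/ → sfamiobafiut.

sfamiobafiut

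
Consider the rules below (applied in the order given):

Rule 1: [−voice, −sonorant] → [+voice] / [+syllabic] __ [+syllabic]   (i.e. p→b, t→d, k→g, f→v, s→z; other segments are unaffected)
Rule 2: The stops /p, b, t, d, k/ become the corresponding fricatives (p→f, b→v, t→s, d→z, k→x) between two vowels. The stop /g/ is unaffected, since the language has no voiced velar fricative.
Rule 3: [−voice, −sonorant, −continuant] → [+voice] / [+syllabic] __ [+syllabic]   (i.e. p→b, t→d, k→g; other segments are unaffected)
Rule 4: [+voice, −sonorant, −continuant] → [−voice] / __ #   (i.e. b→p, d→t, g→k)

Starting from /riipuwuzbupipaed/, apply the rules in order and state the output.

Rule 1 (intervocalic voicing): /p/ is a voiceless obstruent between vowels /i/ and /u/, so it voices to [b]. /p/ is a voiceless obstruent between vowels /u/ and /i/, so it voices to [b]. /p/ is a voiceless obstruent between vowels /i/ and /a/, so it voices to [b]. /riipuwuzbupipaed/ → riibuwuzbubibaed.
Rule 2 (intervocalic spirantization): /b/ is a stop between vowels /i/ and /u/, so it spirantizes to the fricative [v]. /b/ is a stop between vowels /u/ and /i/, so it spirantizes to the fricative [v]. /b/ is a stop between vowels /i/ and /a/, so it spirantizes to the fricative [v]. /riibuwuzbubibaed/ → riivuwuzbuvivaed.
Rule 3 (intervocalic voicing): no segment meets the environment; /riivuwuzbuvivaed/ is unchanged.
Rule 4 (final devoicing): /d/ is a voiced stop in word-final position, so it devoices to [t]. /riivuwuzbuvivaed/ → riivuwuzbuvivaet.

riivuwuzbuvivaet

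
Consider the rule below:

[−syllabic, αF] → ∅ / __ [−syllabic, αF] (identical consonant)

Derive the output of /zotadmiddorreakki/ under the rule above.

zotadmidoreaki

/dd/ is a geminate; the first /d/ deletes.
/rr/ is a geminate; the first /r/ deletes.
/kk/ is a geminate; the first /k/ deletes.
The other instances of /z/, /t/, /d/, /m/, /r/, /k/ do not occur in the required environment and remain unchanged.
Surface form: [zotadmidoreaki].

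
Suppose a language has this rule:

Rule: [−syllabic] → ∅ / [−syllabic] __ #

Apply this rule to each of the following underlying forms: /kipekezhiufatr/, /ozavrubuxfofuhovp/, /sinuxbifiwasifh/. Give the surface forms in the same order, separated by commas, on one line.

kipekezhiufat, ozavrubuxfofuhov, sinuxbifiwasif

/kipekezhiufatr/: /r/ is the second consonant of a word-final cluster /tr/, so it deletes. → [kipekezhiufat].
/ozavrubuxfofuhovp/: /p/ is the second consonant of a word-final cluster /vp/, so it deletes. → [ozavrubuxfofuhov].
/sinuxbifiwasifh/: /h/ is the second consonant of a word-final cluster /fh/, so it deletes. → [sinuxbifiwasif].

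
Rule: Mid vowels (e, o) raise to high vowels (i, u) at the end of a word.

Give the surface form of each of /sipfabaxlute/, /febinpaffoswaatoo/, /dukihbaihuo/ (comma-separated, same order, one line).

/sipfabaxlute/: /e/ is a mid vowel in word-final position, so it raises to [i]. → [sipfabaxluti].
/febinpaffoswaatoo/: /o/ is a mid vowel in word-final position, so it raises to [u]. → [febinpaffoswaatou].
/dukihbaihuo/: /o/ is a mid vowel in word-final position, so it raises to [u]. → [dukihbaihuu].

sipfabaxluti, febinpaffoswaatou, dukihbaihuu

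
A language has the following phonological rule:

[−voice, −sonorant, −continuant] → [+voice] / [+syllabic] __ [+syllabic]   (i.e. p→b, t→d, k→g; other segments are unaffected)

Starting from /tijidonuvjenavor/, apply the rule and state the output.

tijidonuvjenavor

No segment of /tijidonuvjenavor/ meets the structural description of the rule, so the form surfaces unchanged.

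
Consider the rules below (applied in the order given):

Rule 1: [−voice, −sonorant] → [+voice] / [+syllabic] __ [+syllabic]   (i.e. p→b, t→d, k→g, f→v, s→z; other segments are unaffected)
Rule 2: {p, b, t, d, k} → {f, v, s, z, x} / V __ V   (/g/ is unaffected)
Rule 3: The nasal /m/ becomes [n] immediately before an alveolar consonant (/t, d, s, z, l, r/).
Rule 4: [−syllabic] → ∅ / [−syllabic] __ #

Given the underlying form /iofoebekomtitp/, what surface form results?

iovoevegontit

Rule 1 (intervocalic voicing): /f/ is a voiceless obstruent between vowels /o/ and /o/, so it voices to [v]. /k/ is a voiceless obstruent between vowels /e/ and /o/, so it voices to [g]. /iofoebekomtitp/ → iovoebegomtitp.
Rule 2 (intervocalic spirantization): /b/ is a stop between vowels /e/ and /e/, so it spirantizes to the fricative [v]. /iovoebegomtitp/ → iovoevegomtitp.
Rule 3 (nasal place assimilation): /m/ precedes the alveolar consonant /t/, so it assimilates in place to [n]. /iovoevegomtitp/ → iovoevegontitp.
Rule 4 (final cluster simplification): /p/ is the second consonant of a word-final cluster /tp/, so it deletes. /iovoevegontitp/ → iovoevegontit.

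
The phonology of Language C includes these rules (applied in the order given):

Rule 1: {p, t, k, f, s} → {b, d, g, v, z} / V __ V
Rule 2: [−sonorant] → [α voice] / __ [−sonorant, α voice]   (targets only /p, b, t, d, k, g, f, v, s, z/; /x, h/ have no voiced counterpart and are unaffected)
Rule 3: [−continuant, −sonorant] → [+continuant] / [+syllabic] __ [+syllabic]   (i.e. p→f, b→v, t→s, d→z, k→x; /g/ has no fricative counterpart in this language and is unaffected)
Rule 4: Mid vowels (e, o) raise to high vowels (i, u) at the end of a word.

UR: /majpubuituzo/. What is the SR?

majpuvuizuzu

Rule 1 (intervocalic voicing): /t/ is a voiceless obstruent between vowels /i/ and /u/, so it voices to [d]. /majpubuituzo/ → majpubuiduzo.
Rule 2 (regressive voicing assimilation): no segment meets the environment; /majpubuiduzo/ is unchanged.
Rule 3 (intervocalic spirantization): /b/ is a stop between vowels /u/ and /u/, so it spirantizes to the fricative [v]. /d/ is a stop between vowels /i/ and /u/, so it spirantizes to the fricative [z]. /majpubuiduzo/ → majpuvuizuzo.
Rule 4 (final vowel raising): /o/ is a mid vowel in word-final position, so it raises to [u]. /majpuvuizuzo/ → majpuvuizuzu.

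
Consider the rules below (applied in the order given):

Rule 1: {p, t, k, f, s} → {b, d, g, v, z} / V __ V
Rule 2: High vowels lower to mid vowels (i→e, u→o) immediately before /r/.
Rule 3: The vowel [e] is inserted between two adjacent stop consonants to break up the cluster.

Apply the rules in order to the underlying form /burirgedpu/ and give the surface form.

Rule 1 (intervocalic voicing): no segment meets the environment; /burirgedpu/ is unchanged.
Rule 2 (pre-rhotic lowering): /u/ is a high vowel immediately before /r/, so it lowers to [o]. /i/ is a high vowel immediately before /r/, so it lowers to [e]. /burirgedpu/ → borergedpu.
Rule 3 (stop-cluster e-epenthesis): /d/ and /p/ form a stop–stop cluster, so [e] is inserted between them. /borergedpu/ → borergedepu.

borergedepu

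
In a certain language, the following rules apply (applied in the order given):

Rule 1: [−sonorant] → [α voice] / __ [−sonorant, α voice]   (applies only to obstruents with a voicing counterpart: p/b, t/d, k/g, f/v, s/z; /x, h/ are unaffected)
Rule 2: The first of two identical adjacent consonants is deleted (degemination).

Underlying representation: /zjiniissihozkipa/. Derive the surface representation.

zjiniisihoskipa

Rule 1 (regressive voicing assimilation): /z/ precedes the voiceless obstruent /k/, so it devoices to [s] by assimilation. /zjiniissihozkipa/ → zjiniissihoskipa.
Rule 2 (degemination): /ss/ is a geminate; the first /s/ deletes. /zjiniissihoskipa/ → zjiniisihoskipa.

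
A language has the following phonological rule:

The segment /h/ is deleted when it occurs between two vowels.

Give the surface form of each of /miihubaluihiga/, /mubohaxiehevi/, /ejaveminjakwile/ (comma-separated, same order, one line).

miiubaluiiga, muboaxieevi, ejaveminjakwile

/miihubaluihiga/: /h/ occurs between vowels /i/ and /u/, so it deletes. /h/ occurs between vowels /i/ and /i/, so it deletes. → [miiubaluiiga].
/mubohaxiehevi/: /h/ occurs between vowels /o/ and /a/, so it deletes. /h/ occurs between vowels /e/ and /e/, so it deletes. → [muboaxieevi].
/ejaveminjakwile/: the rule's environment is not met; surfaces unchanged as [ejaveminjakwile].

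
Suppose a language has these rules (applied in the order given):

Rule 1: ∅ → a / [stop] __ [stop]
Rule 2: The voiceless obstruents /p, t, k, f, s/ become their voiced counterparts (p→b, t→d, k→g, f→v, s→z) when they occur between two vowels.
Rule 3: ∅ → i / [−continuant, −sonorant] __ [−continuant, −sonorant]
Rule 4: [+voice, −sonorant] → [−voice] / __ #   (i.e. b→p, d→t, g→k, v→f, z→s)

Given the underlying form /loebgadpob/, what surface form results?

Rule 1 (stop-cluster a-epenthesis): /b/ and /g/ form a stop–stop cluster, so [a] is inserted between them. /d/ and /p/ form a stop–stop cluster, so [a] is inserted between them. /loebgadpob/ → loebagadapob.
Rule 2 (intervocalic voicing): /p/ is a voiceless obstruent between vowels /a/ and /o/, so it voices to [b]. /loebagadapob/ → loebagadabob.
Rule 3 (stop-cluster i-epenthesis): no segment meets the environment; /loebagadabob/ is unchanged.
Rule 4 (final devoicing): /b/ is a voiced obstruent in word-final position, so it devoices to [p]. /loebagadabob/ → loebagadabop.

loebagadabop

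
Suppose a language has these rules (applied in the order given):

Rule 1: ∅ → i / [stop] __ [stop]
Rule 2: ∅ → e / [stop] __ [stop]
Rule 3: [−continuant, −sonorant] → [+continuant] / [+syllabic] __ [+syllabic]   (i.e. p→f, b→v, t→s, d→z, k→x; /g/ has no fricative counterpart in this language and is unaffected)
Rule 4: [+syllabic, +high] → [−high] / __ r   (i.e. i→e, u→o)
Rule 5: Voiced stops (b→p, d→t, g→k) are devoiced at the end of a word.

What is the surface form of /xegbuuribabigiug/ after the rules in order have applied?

xegivuorivavigiuk

Rule 1 (stop-cluster i-epenthesis): /g/ and /b/ form a stop–stop cluster, so [i] is inserted between them. /xegbuuribabigiug/ → xegibuuribabigiug.
Rule 2 (stop-cluster e-epenthesis): no segment meets the environment; /xegibuuribabigiug/ is unchanged.
Rule 3 (intervocalic spirantization): /b/ is a stop between vowels /i/ and /u/, so it spirantizes to the fricative [v]. /b/ is a stop between vowels /i/ and /a/, so it spirantizes to the fricative [v]. /b/ is a stop between vowels /a/ and /i/, so it spirantizes to the fricative [v]. /xegibuuribabigiug/ → xegivuurivavigiug.
Rule 4 (pre-rhotic lowering): /u/ is a high vowel immediately before /r/, so it lowers to [o]. /xegivuurivavigiug/ → xegivuorivavigiug.
Rule 5 (final devoicing): /g/ is a voiced stop in word-final position, so it devoices to [k]. /xegivuorivavigiug/ → xegivuorivavigiuk.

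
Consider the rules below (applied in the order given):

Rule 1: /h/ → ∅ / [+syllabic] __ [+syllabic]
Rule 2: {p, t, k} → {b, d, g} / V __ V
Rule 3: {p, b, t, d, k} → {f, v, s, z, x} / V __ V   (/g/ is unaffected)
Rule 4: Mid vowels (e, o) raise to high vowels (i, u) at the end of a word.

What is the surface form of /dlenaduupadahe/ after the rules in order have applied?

Rule 1 (intervocalic h-deletion): /h/ occurs between vowels /a/ and /e/, so it deletes. /dlenaduupadahe/ → dlenaduupadae.
Rule 2 (intervocalic voicing): /p/ is a voiceless stop between vowels /u/ and /a/, so it voices to [b]. /dlenaduupadae/ → dlenaduubadae.
Rule 3 (intervocalic spirantization): /d/ is a stop between vowels /a/ and /u/, so it spirantizes to the fricative [z]. /b/ is a stop between vowels /u/ and /a/, so it spirantizes to the fricative [v]. /d/ is a stop between vowels /a/ and /a/, so it spirantizes to the fricative [z]. /dlenaduubadae/ → dlenazuuvazae.
Rule 4 (final vowel raising): /e/ is a mid vowel in word-final position, so it raises to [i]. /dlenazuuvazae/ → dlenazuuvazai.

dlenazuuvazai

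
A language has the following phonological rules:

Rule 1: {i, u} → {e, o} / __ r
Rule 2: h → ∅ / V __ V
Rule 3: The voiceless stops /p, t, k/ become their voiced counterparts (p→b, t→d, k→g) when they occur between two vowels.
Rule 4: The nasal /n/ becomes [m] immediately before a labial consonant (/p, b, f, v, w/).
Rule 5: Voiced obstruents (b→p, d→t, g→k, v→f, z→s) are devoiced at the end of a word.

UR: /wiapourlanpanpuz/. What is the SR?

wiaboorlampampus

Rule 1 (pre-rhotic lowering): /u/ is a high vowel immediately before /r/, so it lowers to [o]. /wiapourlanpanpuz/ → wiapoorlanpanpuz.
Rule 2 (intervocalic h-deletion): no segment meets the environment; /wiapoorlanpanpuz/ is unchanged.
Rule 3 (intervocalic voicing): /p/ is a voiceless stop between vowels /a/ and /o/, so it voices to [b]. /wiapoorlanpanpuz/ → wiaboorlanpanpuz.
Rule 4 (nasal place assimilation): /n/ precedes the labial consonant /p/, so it assimilates in place to [m]. /n/ precedes the labial consonant /p/, so it assimilates in place to [m]. /wiaboorlanpanpuz/ → wiaboorlampampuz.
Rule 5 (final devoicing): /z/ is a voiced obstruent in word-final position, so it devoices to [s]. /wiaboorlampampuz/ → wiaboorlampampus.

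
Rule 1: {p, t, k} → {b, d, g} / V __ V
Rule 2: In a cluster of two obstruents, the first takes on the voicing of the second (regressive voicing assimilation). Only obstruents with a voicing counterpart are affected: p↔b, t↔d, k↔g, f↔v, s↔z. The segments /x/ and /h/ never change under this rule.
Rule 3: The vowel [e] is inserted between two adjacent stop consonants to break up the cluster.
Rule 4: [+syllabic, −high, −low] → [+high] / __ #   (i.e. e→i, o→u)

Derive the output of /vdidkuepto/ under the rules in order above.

Rule 1 (intervocalic voicing): no segment meets the environment; /vdidkuepto/ is unchanged.
Rule 2 (regressive voicing assimilation): /d/ precedes the voiceless obstruent /k/, so it devoices to [t] by assimilation. /vdidkuepto/ → vditkuepto.
Rule 3 (stop-cluster e-epenthesis): /t/ and /k/ form a stop–stop cluster, so [e] is inserted between them. /p/ and /t/ form a stop–stop cluster, so [e] is inserted between them. /vditkuepto/ → vditekuepeto.
Rule 4 (final vowel raising): /o/ is a mid vowel in word-final position, so it raises to [u]. /vditekuepeto/ → vditekuepetu.

vditekuepetu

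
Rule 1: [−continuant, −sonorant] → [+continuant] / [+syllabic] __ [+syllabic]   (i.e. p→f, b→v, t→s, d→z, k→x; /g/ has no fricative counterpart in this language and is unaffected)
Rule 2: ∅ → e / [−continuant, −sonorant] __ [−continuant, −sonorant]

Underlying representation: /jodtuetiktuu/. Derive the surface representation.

Rule 1 (intervocalic spirantization): /t/ is a stop between vowels /e/ and /i/, so it spirantizes to the fricative [s]. /jodtuetiktuu/ → jodtuesiktuu.
Rule 2 (stop-cluster e-epenthesis): /d/ and /t/ form a stop–stop cluster, so [e] is inserted between them. /k/ and /t/ form a stop–stop cluster, so [e] is inserted between them. /jodtuesiktuu/ → jodetuesiketuu.

jodetuesiketuu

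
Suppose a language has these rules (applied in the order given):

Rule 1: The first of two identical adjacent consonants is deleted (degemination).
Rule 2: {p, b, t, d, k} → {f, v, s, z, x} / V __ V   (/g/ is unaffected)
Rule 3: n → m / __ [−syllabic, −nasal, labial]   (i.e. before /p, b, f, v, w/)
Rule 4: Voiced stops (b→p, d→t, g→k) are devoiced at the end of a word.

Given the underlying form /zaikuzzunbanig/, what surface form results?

zaixuzumbanik

Rule 1 (degemination): /zz/ is a geminate; the first /z/ deletes. /zaikuzzunbanig/ → zaikuzunbanig.
Rule 2 (intervocalic spirantization): /k/ is a stop between vowels /i/ and /u/, so it spirantizes to the fricative [x]. /zaikuzunbanig/ → zaixuzunbanig.
Rule 3 (nasal place assimilation): /n/ precedes the labial consonant /b/, so it assimilates in place to [m]. /zaixuzunbanig/ → zaixuzumbanig.
Rule 4 (final devoicing): /g/ is a voiced stop in word-final position, so it devoices to [k]. /zaixuzumbanig/ → zaixuzumbanik.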